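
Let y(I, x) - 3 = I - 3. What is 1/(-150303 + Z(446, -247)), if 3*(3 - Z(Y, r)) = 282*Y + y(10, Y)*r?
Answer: -3/574202 ≈ -5.2246e-6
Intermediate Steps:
y(I, x) = I (y(I, x) = 3 + (I - 3) = 3 + (-3 + I) = I)
Z(Y, r) = 3 - 94*Y - 10*r/3 (Z(Y, r) = 3 - (282*Y + 10*r)/3 = 3 - (10*r + 282*Y)/3 = 3 + (-94*Y - 10*r/3) = 3 - 94*Y - 10*r/3)
1/(-150303 + Z(446, -247)) = 1/(-150303 + (3 - 94*446 - 10/3*(-247))) = 1/(-150303 + (3 - 41924 + 2470/3)) = 1/(-150303 - 123293/3) = 1/(-574202/3) = -3/574202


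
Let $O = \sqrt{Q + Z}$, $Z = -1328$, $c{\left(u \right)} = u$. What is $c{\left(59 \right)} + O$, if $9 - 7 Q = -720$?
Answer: $59 + \frac{i \sqrt{59969}}{7} \approx 59.0 + 34.984 i$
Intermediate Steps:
$Q = \frac{729}{7}$ ($Q = \frac{9}{7} - - \frac{720}{7} = \frac{9}{7} + \frac{720}{7} = \frac{729}{7} \approx 104.14$)
$O = \frac{i \sqrt{59969}}{7}$ ($O = \sqrt{\frac{729}{7} - 1328} = \sqrt{- \frac{8567}{7}} = \frac{i \sqrt{59969}}{7} \approx 34.984 i$)
$c{\left(59 \right)} + O = 59 + \frac{i \sqrt{59969}}{7}$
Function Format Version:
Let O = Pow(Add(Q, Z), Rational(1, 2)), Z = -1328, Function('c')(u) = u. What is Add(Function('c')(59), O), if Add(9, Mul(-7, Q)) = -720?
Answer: Add(59, Mul(Rational(1, 7), I, Pow(59969, Rational(1, 2)))) ≈ Add(59.000, Mul(34.984, I))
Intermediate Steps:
Q = Rational(729, 7) (Q = Add(Rational(9, 7), Mul(Rational(-1, 7), -720)) = Add(Rational(9, 7), Rational(720, 7)) = Rational(729, 7) ≈ 104.14)
O = Mul(Rational(1, 7), I, Pow(59969, Rational(1, 2))) (O = Pow(Add(Rational(729, 7), -1328), Rational(1, 2)) = Pow(Rational(-8567, 7), Rational(1, 2)) = Mul(Rational(1, 7), I, Pow(59969, Rational(1, 2))) ≈ Mul(34.984, I))
Add(Function('c')(59), O) = Add(59, Mul(Rational(1, 7), I, Pow(59969, Rational(1, 2))))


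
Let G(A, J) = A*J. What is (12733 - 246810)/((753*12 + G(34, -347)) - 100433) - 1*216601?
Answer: -22351906118/103195 ≈ -2.1660e+5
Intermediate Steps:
(12733 - 246810)/((753*12 + G(34, -347)) - 100433) - 1*216601 = (12733 - 246810)/((753*12 + 34*(-347)) - 100433) - 1*216601 = -234077/((9036 - 11798) - 100433) - 216601 = -234077/(-2762 - 100433) - 216601 = -234077/(-103195) - 216601 = -234077*(-1/103195) - 216601 = 234077/103195 - 216601 = -22351906118/103195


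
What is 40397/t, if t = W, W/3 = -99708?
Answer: -5771/42732 ≈ -0.13505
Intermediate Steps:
W = -299124 (W = 3*(-99708) = -299124)
t = -299124
40397/t = 40397/(-299124) = 40397*(-1/299124) = -5771/42732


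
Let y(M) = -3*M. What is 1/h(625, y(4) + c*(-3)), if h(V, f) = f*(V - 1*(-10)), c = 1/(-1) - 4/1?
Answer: 1/1905 ≈ 0.00052493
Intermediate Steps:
c = -5 (c = 1*(-1) - 4*1 = -1 - 4 = -5)
h(V, f) = f*(10 + V) (h(V, f) = f*(V + 10) = f*(10 + V))
1/h(625, y(4) + c*(-3)) = 1/((-3*4 - 5*(-3))*(10 + 625)) = 1/((-12 + 15)*635) = 1/(3*635) = 1/1905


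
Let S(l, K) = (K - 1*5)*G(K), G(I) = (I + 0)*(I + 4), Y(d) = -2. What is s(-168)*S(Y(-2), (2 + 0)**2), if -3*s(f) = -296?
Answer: -9472/3 ≈ -3157.3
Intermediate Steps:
s(f) = 296/3 (s(f) = -1/3*(-296) = 296/3)
G(I) = I*(4 + I)
S(l, K) = K*(-5 + K)*(4 + K) (S(l, K) = (K - 1*5)*(K*(4 + K)) = (K - 5)*(K*(4 + K)) = (-5 + K)*(K*(4 + K)) = K*(-5 + K)*(4 + K))
s(-168)*S(Y(-2), (2 + 0)**2) = 296*((2 + 0)**2*(-5 + (2 + 0)**2)*(4 + (2 + 0)**2))/3 = 296*(2**2*(-5 + 2**2)*(4 + 2**2))/3 = 296*(4*(-5 + 4)*(4 + 4))/3 = 296*(4*(-1)*8)/3 = (296/3)*(-32) = -9472/3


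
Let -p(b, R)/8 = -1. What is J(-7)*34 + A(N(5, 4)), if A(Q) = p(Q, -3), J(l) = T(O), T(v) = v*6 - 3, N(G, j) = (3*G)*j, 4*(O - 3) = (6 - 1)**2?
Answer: 1793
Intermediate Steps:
O = 37/4 (O = 3 + (6 - 1)**2/4 = 3 + (1/4)*5**2 = 3 + (1/4)*25 = 3 + 25/4 = 37/4 ≈ 9.2500)
N(G, j) = 3*G*j
p(b, R) = 8 (p(b, R) = -8*(-1) = 8)
T(v) = -3 + 6*v (T(v) = 6*v - 3 = -3 + 6*v)
J(l) = 105/2 (J(l) = -3 + 6*(37/4) = -3 + 111/2 = 105/2)
A(Q) = 8
J(-7)*34 + A(N(5, 4)) = (105/2)*34 + 8 = 1785 + 8 = 1793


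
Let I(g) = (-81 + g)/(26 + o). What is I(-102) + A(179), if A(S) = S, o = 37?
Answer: 3698/21 ≈ 176.10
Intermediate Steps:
I(g) = -9/7 + g/63 (I(g) = (-81 + g)/(26 + 37) = (-81 + g)/63 = (-81 + g)*(1/63) = -9/7 + g/63)
I(-102) + A(179) = (-9/7 + (1/63)*(-102)) + 179 = (-9/7 - 34/21) + 179 = -61/21 + 179 = 3698/21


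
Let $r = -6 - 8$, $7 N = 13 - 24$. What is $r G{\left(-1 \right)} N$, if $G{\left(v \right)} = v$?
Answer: $-22$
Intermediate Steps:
$N = - \frac{11}{7}$ ($N = \frac{13 - 24}{7} = \frac{1}{7} \left(-11\right) = - \frac{11}{7} \approx -1.5714$)
$r = -14$ ($r = -6 - 8 = -14$)
$r G{\left(-1 \right)} N = \left(-14\right) \left(-1\right) \left(- \frac{11}{7}\right) = 14 \left(- \frac{11}{7}\right) = -22$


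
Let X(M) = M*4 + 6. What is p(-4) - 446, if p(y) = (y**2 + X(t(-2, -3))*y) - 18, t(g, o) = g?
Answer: -440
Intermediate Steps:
X(M) = 6 + 4*M (X(M) = 4*M + 6 = 6 + 4*M)
p(y) = -18 + y**2 - 2*y (p(y) = (y**2 + (6 + 4*(-2))*y) - 18 = (y**2 + (6 - 8)*y) - 18 = (y**2 - 2*y) - 18 = -18 + y**2 - 2*y)
p(-4) - 446 = (-18 + (-4)**2 - 2*(-4)) - 446 = (-18 + 16 + 8) - 446 = 6 - 446 = -440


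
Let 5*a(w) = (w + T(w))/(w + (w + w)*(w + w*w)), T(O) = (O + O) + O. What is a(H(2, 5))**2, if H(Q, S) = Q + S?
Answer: 16/319225 ≈ 5.0121e-5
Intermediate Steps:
T(O) = 3*O (T(O) = 2*O + O = 3*O)
a(w) = 4*w/(5*(w + 2*w*(w + w**2))) (a(w) = ((w + 3*w)/(w + (w + w)*(w + w*w)))/5 = ((4*w)/(w + (2*w)*(w + w**2)))/5 = ((4*w)/(w + 2*w*(w + w**2)))/5 = (4*w/(w + 2*w*(w + w**2)))/5 = 4*w/(5*(w + 2*w*(w + w**2))))
a(H(2, 5))**2 = (4/(5*(1 + 2*(2 + 5) + 2*(2 + 5)**2)))**2 = (4/(5*(1 + 2*7 + 2*7**2)))**2 = (4/(5*(1 + 14 + 2*49)))**2 = (4/(5*(1 + 14 + 98)))**2 = ((4/5)/113)**2 = ((4/5)*(1/113))**2 = (4/565)**2 = 16/319225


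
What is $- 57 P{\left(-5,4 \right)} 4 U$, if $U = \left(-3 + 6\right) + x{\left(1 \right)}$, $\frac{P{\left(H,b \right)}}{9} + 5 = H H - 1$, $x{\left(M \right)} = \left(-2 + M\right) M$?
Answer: $-77976$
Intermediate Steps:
$x{\left(M \right)} = M \left(-2 + M\right)$
$P{\left(H,b \right)} = -54 + 9 H^{2}$ ($P{\left(H,b \right)} = -45 + 9 \left(H H - 1\right) = -45 + 9 \left(H^{2} - 1\right) = -45 + 9 \left(-1 + H^{2}\right) = -45 + \left(-9 + 9 H^{2}\right) = -54 + 9 H^{2}$)
$U = 2$ ($U = \left(-3 + 6\right) + 1 \left(-2 + 1\right) = 3 + 1 \left(-1\right) = 3 - 1 = 2$)
$- 57 P{\left(-5,4 \right)} 4 U = - 57 \left(-54 + 9 \left(-5\right)^{2}\right) 4 \cdot 2 = - 57 \left(-54 + 9 \cdot 25\right) 4 \cdot 2 = - 57 \left(-54 + 225\right) 4 \cdot 2 = - 57 \cdot 171 \cdot 4 \cdot 2 = - 57 \cdot 684 \cdot 2 = \left(-57\right) 1368 = -77976$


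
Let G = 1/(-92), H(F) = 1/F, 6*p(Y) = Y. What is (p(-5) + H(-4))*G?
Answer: 13/1104 ≈ 0.011775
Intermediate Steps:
p(Y) = Y/6
G = -1/92 ≈ -0.010870
(p(-5) + H(-4))*G = ((1/6)*(-5) + 1/(-4))*(-1/92) = (-5/6 - 1/4)*(-1/92) = -13/12*(-1/92) = 13/1104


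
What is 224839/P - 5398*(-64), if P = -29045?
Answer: 10034009401/29045 ≈ 3.4546e+5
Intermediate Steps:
224839/P - 5398*(-64) = 224839/(-29045) - 5398*(-64) = 224839*(-1/29045) + 345472 = -224839/29045 + 345472 = 10034009401/29045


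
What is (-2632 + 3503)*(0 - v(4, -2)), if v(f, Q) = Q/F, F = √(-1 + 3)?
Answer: 871*√2 ≈ 1231.8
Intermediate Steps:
F = √2 ≈ 1.4142
v(f, Q) = Q*√2/2 (v(f, Q) = Q/(√2) = Q*(√2/2) = Q*√2/2)
(-2632 + 3503)*(0 - v(4, -2)) = (-2632 + 3503)*(0 - (-2)*√2/2) = 871*(0 - (-1)*√2) = 871*(0 + √2) = 871*√2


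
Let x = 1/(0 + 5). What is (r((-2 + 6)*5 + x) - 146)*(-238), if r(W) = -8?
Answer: 36652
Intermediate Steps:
x = 1/5 ≈ 0.20000
(r((-2 + 6)*5 + x) - 146)*(-238) = (-8 - 146)*(-238) = -154*(-238) = 36652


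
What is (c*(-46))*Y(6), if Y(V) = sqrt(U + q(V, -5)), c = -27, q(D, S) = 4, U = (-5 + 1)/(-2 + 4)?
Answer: 1242*sqrt(2) ≈ 1756.5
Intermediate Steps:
U = -2 (U = -4/2 = -4*1/2 = -2)
Y(V) = sqrt(2) (Y(V) = sqrt(-2 + 4) = sqrt(2))
(c*(-46))*Y(6) = (-27*(-46))*sqrt(2) = 1242*sqrt(2)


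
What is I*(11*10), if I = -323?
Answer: -35530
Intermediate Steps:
I*(11*10) = -3553*10 = -323*110 = -35530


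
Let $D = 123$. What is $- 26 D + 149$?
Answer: $-3049$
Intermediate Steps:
$- 26 D + 149 = \left(-26\right) 123 + 149 = -3198 + 149 = -3049$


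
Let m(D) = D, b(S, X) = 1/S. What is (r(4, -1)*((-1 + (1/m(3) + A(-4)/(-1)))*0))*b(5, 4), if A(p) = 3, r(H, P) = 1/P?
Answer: 0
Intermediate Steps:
(r(4, -1)*((-1 + (1/m(3) + A(-4)/(-1)))*0))*b(5, 4) = (((-1 + (1/3 + 3/(-1)))*0)/(-1))/5 = -(-1 + (1*(⅓) + 3*(-1)))*0*(⅕) = -(-1 + (⅓ - 3))*0*(⅕) = -(-1 - 8/3)*0*(⅕) = -(-11)*0/3*(⅕) = -1*0*(⅕) = 0*(⅕) = 0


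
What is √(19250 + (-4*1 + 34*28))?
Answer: √20198 ≈ 142.12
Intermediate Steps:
√(19250 + (-4*1 + 34*28)) = √(19250 + (-4 + 952)) = √(19250 + 948) = √20198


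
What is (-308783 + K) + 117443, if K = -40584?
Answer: -231924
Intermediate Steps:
(-308783 + K) + 117443 = (-308783 - 40584) + 117443 = -349367 + 117443 = -231924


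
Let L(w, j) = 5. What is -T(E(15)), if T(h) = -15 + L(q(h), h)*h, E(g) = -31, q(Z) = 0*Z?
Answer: 170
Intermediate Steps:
q(Z) = 0
T(h) = -15 + 5*h
-T(E(15)) = -(-15 + 5*(-31)) = -(-15 - 155) = -1*(-170) = 170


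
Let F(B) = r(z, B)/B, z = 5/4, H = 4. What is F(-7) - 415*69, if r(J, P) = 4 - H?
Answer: -28635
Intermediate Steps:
z = 5/4 (z = 5*(¼) = 5/4 ≈ 1.2500)
r(J, P) = 0 (r(J, P) = 4 - 1*4 = 4 - 4 = 0)
F(B) = 0 (F(B) = 0/B = 0)
F(-7) - 415*69 = 0 - 415*69 = 0 - 28635 = -28635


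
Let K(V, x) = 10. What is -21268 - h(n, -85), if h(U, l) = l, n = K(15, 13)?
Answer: -21183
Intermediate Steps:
n = 10
-21268 - h(n, -85) = -21268 - 1*(-85) = -21268 + 85 = -21183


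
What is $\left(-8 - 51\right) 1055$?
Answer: $-62245$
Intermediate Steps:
$\left(-8 - 51\right) 1055 = \left(-59\right) 1055 = -62245$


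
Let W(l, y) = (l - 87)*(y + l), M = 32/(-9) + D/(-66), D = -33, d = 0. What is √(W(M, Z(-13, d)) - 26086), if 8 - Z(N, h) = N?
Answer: I*√8975447/18 ≈ 166.44*I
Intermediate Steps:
Z(N, h) = 8 - N
M = -55/18 (M = 32/(-9) - 33/(-66) = 32*(-⅑) - 33*(-1/66) = -32/9 + ½ = -55/18 ≈ -3.0556)
W(l, y) = (-87 + l)*(l + y)
√(W(M, Z(-13, d)) - 26086) = √(((-55/18)² - 87*(-55/18) - 87*(8 - 1*(-13)) - 55*(8 - 1*(-13))/18) - 26086) = √((3025/324 + 1595/6 - 87*(8 + 13) - 55*(8 + 13)/18) - 26086) = √((3025/324 + 1595/6 - 87*21 - 55/18*21) - 26086) = √((3025/324 + 1595/6 - 1827 - 385/6) - 26086) = √(-523583/324 - 26086) = √(-8975447/324) = I*√8975447/18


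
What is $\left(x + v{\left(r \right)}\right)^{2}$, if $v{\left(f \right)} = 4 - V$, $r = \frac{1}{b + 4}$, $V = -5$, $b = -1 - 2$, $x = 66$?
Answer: $5625$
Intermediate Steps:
$b = -3$ ($b = -1 - 2 = -3$)
$r = 1$ ($r = \frac{1}{-3 + 4} = 1^{-1} = 1$)
$v{\left(f \right)} = 9$ ($v{\left(f \right)} = 4 - -5 = 4 + 5 = 9$)
$\left(x + v{\left(r \right)}\right)^{2} = \left(66 + 9\right)^{2} = 75^{2} = 5625$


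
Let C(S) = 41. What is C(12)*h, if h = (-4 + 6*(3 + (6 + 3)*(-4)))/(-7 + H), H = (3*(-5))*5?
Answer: 101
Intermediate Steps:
H = -75 (H = -15*5 = -75)
h = 101/41 (h = (-4 + 6*(3 + (6 + 3)*(-4)))/(-7 - 75) = (-4 + 6*(3 + 9*(-4)))/(-82) = (-4 + 6*(3 - 36))*(-1/82) = (-4 + 6*(-33))*(-1/82) = (-4 - 198)*(-1/82) = -202*(-1/82) = 101/41 ≈ 2.4634)
C(12)*h = 41*(101/41) = 101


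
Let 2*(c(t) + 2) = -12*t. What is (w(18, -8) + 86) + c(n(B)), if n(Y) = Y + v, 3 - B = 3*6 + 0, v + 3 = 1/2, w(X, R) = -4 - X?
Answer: 167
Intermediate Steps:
v = -5/2 (v = -3 + 1/2 = -3 + 1*(½) = -3 + ½ = -5/2 ≈ -2.5000)
B = -15 (B = 3 - (3*6 + 0) = 3 - (18 + 0) = 3 - 1*18 = 3 - 18 = -15)
n(Y) = -5/2 + Y (n(Y) = Y - 5/2 = -5/2 + Y)
c(t) = -2 - 6*t (c(t) = -2 + (-12*t)/2 = -2 - 6*t)
(w(18, -8) + 86) + c(n(B)) = ((-4 - 1*18) + 86) + (-2 - 6*(-5/2 - 15)) = ((-4 - 18) + 86) + (-2 - 6*(-35/2)) = (-22 + 86) + (-2 + 105) = 64 + 103 = 167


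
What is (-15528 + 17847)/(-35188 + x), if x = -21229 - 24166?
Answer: -773/26861 ≈ -0.028778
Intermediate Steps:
x = -45395
(-15528 + 17847)/(-35188 + x) = (-15528 + 17847)/(-35188 - 45395) = 2319/(-80583) = 2319*(-1/80583) = -773/26861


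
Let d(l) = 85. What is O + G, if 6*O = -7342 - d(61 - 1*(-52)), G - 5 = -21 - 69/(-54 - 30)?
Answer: -105253/84 ≈ -1253.0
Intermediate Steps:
G = -425/28 (G = 5 + (-21 - 69/(-54 - 30)) = 5 + (-21 - 69/(-84)) = 5 + (-21 - 69*(-1/84)) = 5 + (-21 + 23/28) = 5 - 565/28 = -425/28 ≈ -15.179)
O = -7427/6 (O = (-7342 - 1*85)/6 = (-7342 - 85)/6 = (⅙)*(-7427) = -7427/6 ≈ -1237.8)
O + G = -7427/6 - 425/28 = -105253/84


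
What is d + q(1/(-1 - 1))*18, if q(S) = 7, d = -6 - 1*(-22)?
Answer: 142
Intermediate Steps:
d = 16 (d = -6 + 22 = 16)
d + q(1/(-1 - 1))*18 = 16 + 7*18 = 16 + 126 = 142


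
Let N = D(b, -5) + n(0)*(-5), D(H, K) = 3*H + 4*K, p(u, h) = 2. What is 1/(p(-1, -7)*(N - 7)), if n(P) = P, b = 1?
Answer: -1/48 ≈ -0.020833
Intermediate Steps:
N = -17 (N = (3*1 + 4*(-5)) + 0*(-5) = (3 - 20) + 0 = -17 + 0 = -17)
1/(p(-1, -7)*(N - 7)) = 1/(2*(-17 - 7)) = 1/(2*(-24)) = 1/(-48) = -1/48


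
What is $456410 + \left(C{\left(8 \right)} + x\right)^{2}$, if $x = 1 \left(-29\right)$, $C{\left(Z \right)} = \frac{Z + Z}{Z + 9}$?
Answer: $\frac{132130019}{289} \approx 4.572 \cdot 10^{5}$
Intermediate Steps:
$C{\left(Z \right)} = \frac{2 Z}{9 + Z}$
$x = -29$
$456410 + \left(C{\left(8 \right)} + x\right)^{2} = 456410 + \left(2 \cdot 8 \frac{1}{9 + 8} - 29\right)^{2} = 456410 + \left(2 \cdot 8 \cdot \frac{1}{17} - 29\right)^{2} = 456410 + \left(\frac{16}{17} - 29\right)^{2} = 456410 + \left(- \frac{477}{17}\right)^{2} = 456410 + \frac{227529}{289} = \frac{132130019}{289}$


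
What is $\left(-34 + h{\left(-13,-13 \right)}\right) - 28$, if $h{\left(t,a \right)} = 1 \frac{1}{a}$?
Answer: $- \frac{807}{13} \approx -62.077$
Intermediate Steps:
$h{\left(t,a \right)} = \frac{1}{a}$
$\left(-34 + h{\left(-13,-13 \right)}\right) - 28 = \left(-34 + \frac{1}{-13}\right) - 28 = \left(-34 - \frac{1}{13}\right) - 28 = - \frac{443}{13} - 28 = - \frac{807}{13}$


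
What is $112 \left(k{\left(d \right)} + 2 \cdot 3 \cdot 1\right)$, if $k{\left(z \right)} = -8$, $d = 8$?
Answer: $-224$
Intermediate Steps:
$112 \left(k{\left(d \right)} + 2 \cdot 3 \cdot 1\right) = 112 \left(-8 + 2 \cdot 3 \cdot 1\right) = 112 \left(-8 + 6 \cdot 1\right) = 112 \left(-8 + 6\right) = 112 \left(-2\right) = -224$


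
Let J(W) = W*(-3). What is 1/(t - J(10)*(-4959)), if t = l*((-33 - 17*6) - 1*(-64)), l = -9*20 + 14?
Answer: -1/136984 ≈ -7.3001e-6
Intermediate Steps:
J(W) = -3*W
l = -166 (l = -180 + 14 = -166)
t = 11786 (t = -166*((-33 - 17*6) - 1*(-64)) = -166*((-33 - 102) + 64) = -166*(-135 + 64) = -166*(-71) = 11786)
1/(t - J(10)*(-4959)) = 1/(11786 - (-3*10)*(-4959)) = 1/(11786 - (-30)*(-4959)) = 1/(11786 - 1*148770) = 1/(11786 - 148770) = 1/(-136984) = -1/136984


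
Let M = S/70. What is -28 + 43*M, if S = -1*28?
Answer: -226/5 ≈ -45.200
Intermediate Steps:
S = -28
M = -2/5 (M = -28/70 = -28*1/70 = -2/5 ≈ -0.40000)
-28 + 43*M = -28 + 43*(-2/5) = -28 - 86/5 = -226/5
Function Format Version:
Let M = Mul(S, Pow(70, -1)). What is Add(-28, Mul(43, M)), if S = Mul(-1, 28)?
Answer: Rational(-226, 5) ≈ -45.200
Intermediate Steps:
S = -28
M = Rational(-2, 5) (M = Mul(-28, Pow(70, -1)) = Mul(-28, Rational(1, 70)) = Rational(-2, 5) ≈ -0.40000)
Add(-28, Mul(43, M)) = Add(-28, Mul(43, Rational(-2, 5))) = Add(-28, Rational(-86, 5)) = Rational(-226, 5)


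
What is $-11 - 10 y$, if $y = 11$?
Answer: $-121$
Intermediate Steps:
$-11 - 10 y = -11 - 110 = -121$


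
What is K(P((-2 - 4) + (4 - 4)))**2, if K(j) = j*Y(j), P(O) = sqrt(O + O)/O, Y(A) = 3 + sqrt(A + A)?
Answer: -(9 + sqrt(2)*3**(3/4)*sqrt(-I))**2/27 ≈ -4.5197 + 1.9046*I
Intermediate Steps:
Y(A) = 3 + sqrt(2)*sqrt(A) (Y(A) = 3 + sqrt(2*A) = 3 + sqrt(2)*sqrt(A))
P(O) = sqrt(2)/sqrt(O) (P(O) = sqrt(2*O)/O = (sqrt(2)*sqrt(O))/O = sqrt(2)/sqrt(O))
K(j) = j*(3 + sqrt(2)*sqrt(j))
K(P((-2 - 4) + (4 - 4)))**2 = ((sqrt(2)/sqrt((-2 - 4) + (4 - 4)))*(3 + sqrt(2)*sqrt(sqrt(2)/sqrt((-2 - 4) + (4 - 4)))))**2 = ((sqrt(2)/sqrt(-6 + 0))*(3 + sqrt(2)*sqrt(sqrt(2)/sqrt(-6 + 0))))**2 = ((sqrt(2)/sqrt(-6))*(3 + sqrt(2)*sqrt(sqrt(2)/sqrt(-6))))**2 = ((sqrt(2)*(-I*sqrt(6)/6))*(3 + sqrt(2)*sqrt(sqrt(2)*(-I*sqrt(6)/6))))**2 = ((-I*sqrt(3)/3)*(3 + sqrt(2)*sqrt(-I*sqrt(3)/3)))**2 = ((-I*sqrt(3)/3)*(3 + sqrt(2)*(3**(3/4)*sqrt(-I)/3)))**2 = ((-I*sqrt(3)/3)*(3 + sqrt(2)*3**(3/4)*sqrt(-I)/3))**2 = (-I*sqrt(3)*(3 + sqrt(2)*3**(3/4)*sqrt(-I)/3)/3)**2 = -(3 + sqrt(2)*3**(3/4)*sqrt(-I)/3)**2/3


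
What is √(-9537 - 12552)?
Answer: I*√22089 ≈ 148.62*I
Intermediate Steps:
√(-9537 - 12552) = √(-22089) = I*√22089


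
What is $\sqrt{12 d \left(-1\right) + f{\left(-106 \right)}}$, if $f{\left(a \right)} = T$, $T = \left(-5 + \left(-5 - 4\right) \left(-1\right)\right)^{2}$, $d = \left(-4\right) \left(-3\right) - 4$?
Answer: $4 i \sqrt{5} \approx 8.9443 i$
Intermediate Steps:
$d = 8$ ($d = 12 - 4 = 8$)
$T = 16$ ($T = \left(-5 - -9\right)^{2} = \left(-5 + 9\right)^{2} = 4^{2} = 16$)
$f{\left(a \right)} = 16$
$\sqrt{12 d \left(-1\right) + f{\left(-106 \right)}} = \sqrt{12 \cdot 8 \left(-1\right) + 16} = \sqrt{96 \left(-1\right) + 16} = \sqrt{-96 + 16} = \sqrt{-80} = 4 i \sqrt{5}$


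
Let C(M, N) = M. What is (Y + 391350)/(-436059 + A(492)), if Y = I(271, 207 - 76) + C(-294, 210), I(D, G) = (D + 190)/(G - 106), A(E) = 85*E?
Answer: -9776861/9855975 ≈ -0.99197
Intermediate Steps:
I(D, G) = (190 + D)/(-106 + G)
Y = -6889/25 (Y = (190 + 271)/(-106 + (207 - 76)) - 294 = 461/(-106 + 131) - 294 = 461/25 - 294 = -6889/25 ≈ -275.56)
(Y + 391350)/(-436059 + A(492)) = (-6889/25 + 391350)/(-436059 + 85*492) = 9776861/(25*(-436059 + 41820)) = (9776861/25)/(-394239) = (9776861/25)*(-1/394239) = -9776861/9855975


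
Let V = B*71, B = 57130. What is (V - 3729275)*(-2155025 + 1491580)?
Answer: -216916659975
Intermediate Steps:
V = 4056230 (V = 57130*71 = 4056230)
(V - 3729275)*(-2155025 + 1491580) = (4056230 - 3729275)*(-2155025 + 1491580) = 326955*(-663445) = -216916659975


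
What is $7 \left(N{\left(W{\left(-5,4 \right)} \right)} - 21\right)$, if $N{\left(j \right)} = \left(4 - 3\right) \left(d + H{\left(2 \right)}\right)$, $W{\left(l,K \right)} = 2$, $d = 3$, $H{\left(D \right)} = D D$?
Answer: $-98$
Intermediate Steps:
$H{\left(D \right)} = D^{2}$
$N{\left(j \right)} = 7$ ($N{\left(j \right)} = \left(4 - 3\right) \left(3 + 2^{2}\right) = 1 \left(3 + 4\right) = 1 \cdot 7 = 7$)
$7 \left(N{\left(W{\left(-5,4 \right)} \right)} - 21\right) = 7 \left(7 - 21\right) = 7 \left(-14\right) = -98$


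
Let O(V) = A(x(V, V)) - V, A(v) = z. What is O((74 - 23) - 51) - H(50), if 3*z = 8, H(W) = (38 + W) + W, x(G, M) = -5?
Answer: -406/3 ≈ -135.33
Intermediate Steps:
H(W) = 38 + 2*W
z = 8/3 (z = (⅓)*8 = 8/3 ≈ 2.6667)
A(v) = 8/3
O(V) = 8/3 - V
O((74 - 23) - 51) - H(50) = (8/3 - ((74 - 23) - 51)) - (38 + 2*50) = (8/3 - (51 - 51)) - (38 + 100) = (8/3 - 1*0) - 1*138 = (8/3 + 0) - 138 = 8/3 - 138 = -406/3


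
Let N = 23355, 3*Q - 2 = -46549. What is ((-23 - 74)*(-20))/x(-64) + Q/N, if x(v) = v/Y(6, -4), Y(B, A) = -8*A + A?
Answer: -238056863/280260 ≈ -849.41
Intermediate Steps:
Q = -46547/3 (Q = ⅔ + (⅓)*(-46549) = ⅔ - 46549/3 = -46547/3 ≈ -15516.)
Y(B, A) = -7*A
x(v) = v/28 (x(v) = v/((-7*(-4))) = v/28)
((-23 - 74)*(-20))/x(-64) + Q/N = ((-23 - 74)*(-20))/(((1/28)*(-64))) - 46547/3/23355 = (-97*(-20))/(-16/7) - 46547/3*1/23355 = 1940*(-7/16) - 46547/70065 = -3395/4 - 46547/70065 = -238056863/280260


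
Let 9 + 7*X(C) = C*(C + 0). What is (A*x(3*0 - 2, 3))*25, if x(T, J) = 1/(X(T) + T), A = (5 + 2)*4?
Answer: -4900/19 ≈ -257.89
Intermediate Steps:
X(C) = -9/7 + C**2/7 (X(C) = -9/7 + (C*(C + 0))/7 = -9/7 + (C*C)/7 = -9/7 + C**2/7)
A = 28 (A = 7*4 = 28)
x(T, J) = 1/(-9/7 + T + T**2/7) (x(T, J) = 1/((-9/7 + T**2/7) + T) = 1/(-9/7 + T + T**2/7))
(A*x(3*0 - 2, 3))*25 = (28*(7/(-9 + (3*0 - 2)**2 + 7*(3*0 - 2))))*25 = (28*(7/(-9 + (0 - 2)**2 + 7*(0 - 2))))*25 = (28*(7/(-9 + (-2)**2 + 7*(-2))))*25 = (28*(7/(-9 + 4 - 14)))*25 = (28*(7/(-19)))*25 = (28*(7*(-1/19)))*25 = (28*(-7/19))*25 = -196/19*25 = -4900/19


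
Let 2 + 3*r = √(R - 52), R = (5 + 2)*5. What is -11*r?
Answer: 22/3 - 11*I*√17/3 ≈ 7.3333 - 15.118*I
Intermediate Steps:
R = 35 (R = 7*5 = 35)
r = -⅔ + I*√17/3 (r = -⅔ + √(35 - 52)/3 = -⅔ + √(-17)/3 = -⅔ + (I*√17)/3 = -⅔ + I*√17/3 ≈ -0.66667 + 1.3744*I)
-11*r = -11*(-⅔ + I*√17/3) = 22/3 - 11*I*√17/3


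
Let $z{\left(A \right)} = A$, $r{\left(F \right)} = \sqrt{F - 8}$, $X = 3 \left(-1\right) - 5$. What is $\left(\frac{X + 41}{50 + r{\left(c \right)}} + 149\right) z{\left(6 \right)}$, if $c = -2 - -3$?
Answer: $\frac{2251158}{2507} - \frac{198 i \sqrt{7}}{2507} \approx 897.95 - 0.20896 i$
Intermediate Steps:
$X = -8$ ($X = -3 - 5 = -8$)
$c = 1$ ($c = -2 + 3 = 1$)
$r{\left(F \right)} = \sqrt{-8 + F}$
$\left(\frac{X + 41}{50 + r{\left(c \right)}} + 149\right) z{\left(6 \right)} = \left(\frac{-8 + 41}{50 + \sqrt{-8 + 1}} + 149\right) 6 = \left(\frac{33}{50 + \sqrt{-7}} + 149\right) 6 = \left(\frac{33}{50 + i \sqrt{7}} + 149\right) 6 = \left(149 + \frac{33}{50 + i \sqrt{7}}\right) 6 = 894 + \frac{198}{50 + i \sqrt{7}}$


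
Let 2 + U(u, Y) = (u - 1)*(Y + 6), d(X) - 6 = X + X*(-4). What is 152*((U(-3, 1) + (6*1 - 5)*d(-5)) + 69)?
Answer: 9120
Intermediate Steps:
d(X) = 6 - 3*X (d(X) = 6 + (X + X*(-4)) = 6 + (X - 4*X) = 6 - 3*X)
U(u, Y) = -2 + (-1 + u)*(6 + Y) (U(u, Y) = -2 + (u - 1)*(Y + 6) = -2 + (-1 + u)*(6 + Y))
152*((U(-3, 1) + (6*1 - 5)*d(-5)) + 69) = 152*(((-8 - 1*1 + 6*(-3) + 1*(-3)) + (6*1 - 5)*(6 - 3*(-5))) + 69) = 152*(((-8 - 1 - 18 - 3) + (6 - 5)*(6 + 15)) + 69) = 152*((-30 + 1*21) + 69) = 152*((-30 + 21) + 69) = 152*(-9 + 69) = 152*60 = 9120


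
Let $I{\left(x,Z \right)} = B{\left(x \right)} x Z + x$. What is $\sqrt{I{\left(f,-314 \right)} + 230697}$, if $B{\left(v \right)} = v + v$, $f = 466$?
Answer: $i \sqrt{136142805} \approx 11668.0 i$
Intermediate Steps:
$B{\left(v \right)} = 2 v$
$I{\left(x,Z \right)} = x + 2 Z x^{2}$ ($I{\left(x,Z \right)} = 2 x x Z + x = 2 x^{2} Z + x = 2 Z x^{2} + x = x + 2 Z x^{2}$)
$\sqrt{I{\left(f,-314 \right)} + 230697} = \sqrt{466 \left(1 + 2 \left(-314\right) 466\right) + 230697} = \sqrt{466 \left(1 - 292648\right) + 230697} = \sqrt{466 \left(-292647\right) + 230697} = \sqrt{-136373502 + 230697} = \sqrt{-136142805} = i \sqrt{136142805}$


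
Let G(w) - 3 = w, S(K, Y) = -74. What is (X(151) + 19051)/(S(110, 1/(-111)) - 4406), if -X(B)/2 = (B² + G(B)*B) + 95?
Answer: 73249/4480 ≈ 16.350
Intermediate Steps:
G(w) = 3 + w
X(B) = -190 - 2*B² - 2*B*(3 + B) (X(B) = -2*((B² + (3 + B)*B) + 95) = -2*((B² + B*(3 + B)) + 95) = -2*(95 + B² + B*(3 + B)) = -190 - 2*B² - 2*B*(3 + B))
(X(151) + 19051)/(S(110, 1/(-111)) - 4406) = ((-190 - 6*151 - 4*151²) + 19051)/(-74 - 4406) = ((-190 - 906 - 4*22801) + 19051)/(-4480) = ((-190 - 906 - 91204) + 19051)*(-1/4480) = (-92300 + 19051)*(-1/4480) = -73249*(-1/4480) = 73249/4480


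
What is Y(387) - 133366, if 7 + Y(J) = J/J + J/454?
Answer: -60550501/454 ≈ -1.3337e+5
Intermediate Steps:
Y(J) = -6 + J/454 (Y(J) = -7 + (J/J + J/454) = -7 + (1 + J*(1/454)) = -7 + (1 + J/454) = -6 + J/454)
Y(387) - 133366 = (-6 + (1/454)*387) - 133366 = (-6 + 387/454) - 133366 = -2337/454 - 133366 = -60550501/454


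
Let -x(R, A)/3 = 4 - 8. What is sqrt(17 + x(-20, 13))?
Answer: sqrt(29) ≈ 5.3852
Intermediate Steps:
x(R, A) = 12 (x(R, A) = -3*(4 - 8) = -3*(-4) = 12)
sqrt(17 + x(-20, 13)) = sqrt(17 + 12) = sqrt(29)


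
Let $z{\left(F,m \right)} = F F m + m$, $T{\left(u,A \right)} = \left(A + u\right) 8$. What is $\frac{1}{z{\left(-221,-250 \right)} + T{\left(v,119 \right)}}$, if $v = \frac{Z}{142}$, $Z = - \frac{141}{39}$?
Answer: $- \frac{923}{11269412992} \approx -8.1903 \cdot 10^{-8}$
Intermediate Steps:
$Z = - \frac{47}{13}$ ($Z = \left(-141\right) \frac{1}{39} = - \frac{47}{13} \approx -3.6154$)
$v = - \frac{47}{1846}$ ($v = - \frac{47}{13 \cdot 142} = \left(- \frac{47}{13}\right) \frac{1}{142} = - \frac{47}{1846} \approx -0.02546$)
$T{\left(u,A \right)} = 8 A + 8 u$
$z{\left(F,m \right)} = m + m F^{2}$ ($z{\left(F,m \right)} = F^{2} m + m = m F^{2} + m = m + m F^{2}$)
$\frac{1}{z{\left(-221,-250 \right)} + T{\left(v,119 \right)}} = \frac{1}{- 250 \left(1 + \left(-221\right)^{2}\right) + \left(8 \cdot 119 + 8 \left(- \frac{47}{1846}\right)\right)} = \frac{1}{- 250 \left(1 + 48841\right) + \left(952 - \frac{188}{923}\right)} = \frac{1}{\left(-250\right) 48842 + \frac{878508}{923}} = \frac{1}{-12210500 + \frac{878508}{923}} = \frac{1}{- \frac{11269412992}{923}} = - \frac{923}{11269412992}$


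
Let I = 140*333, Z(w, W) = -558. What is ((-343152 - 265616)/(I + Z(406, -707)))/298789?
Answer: -304384/6881409459 ≈ -4.4233e-5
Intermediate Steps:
I = 46620
((-343152 - 265616)/(I + Z(406, -707)))/298789 = ((-343152 - 265616)/(46620 - 558))/298789 = -608768/46062*(1/298789) = -608768*1/46062*(1/298789) = -304384/23031*1/298789 = -304384/6881409459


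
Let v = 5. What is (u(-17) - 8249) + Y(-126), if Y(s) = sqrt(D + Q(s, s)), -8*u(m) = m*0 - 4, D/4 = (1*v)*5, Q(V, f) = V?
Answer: -16497/2 + I*sqrt(26) ≈ -8248.5 + 5.099*I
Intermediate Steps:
D = 100 (D = 4*((1*5)*5) = 4*(5*5) = 4*25 = 100)
u(m) = 1/2 (u(m) = -(m*0 - 4)/8 = -(0 - 4)/8 = -1/8*(-4) = 1/2)
Y(s) = sqrt(100 + s)
(u(-17) - 8249) + Y(-126) = (1/2 - 8249) + sqrt(100 - 126) = -16497/2 + sqrt(-26) = -16497/2 + I*sqrt(26)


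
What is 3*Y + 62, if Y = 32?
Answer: 158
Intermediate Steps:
3*Y + 62 = 3*32 + 62 = 96 + 62 = 158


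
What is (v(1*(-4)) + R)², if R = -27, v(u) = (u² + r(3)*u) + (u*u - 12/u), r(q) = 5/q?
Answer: 16/9 ≈ 1.7778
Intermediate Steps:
v(u) = -12/u + 2*u² + 5*u/3 (v(u) = (u² + (5/3)*u) + (u*u - 12/u) = (u² + (5*(⅓))*u) + (u² - 12/u) = (u² + 5*u/3) + (u² - 12/u) = -12/u + 2*u² + 5*u/3)
(v(1*(-4)) + R)² = ((-36 + (1*(-4))²*(5 + 6*(1*(-4))))/(3*((1*(-4)))) - 27)² = ((⅓)*(-36 + (-4)²*(5 + 6*(-4)))/(-4) - 27)² = ((⅓)*(-¼)*(-36 + 16*(5 - 24)) - 27)² = ((⅓)*(-¼)*(-36 + 16*(-19)) - 27)² = ((⅓)*(-¼)*(-36 - 304) - 27)² = ((⅓)*(-¼)*(-340) - 27)² = (85/3 - 27)² = (4/3)² = 16/9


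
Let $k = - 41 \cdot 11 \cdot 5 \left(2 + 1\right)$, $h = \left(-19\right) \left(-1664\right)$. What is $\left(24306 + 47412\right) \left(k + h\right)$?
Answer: $1782264018$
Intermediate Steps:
$h = 31616$
$k = -6765$ ($k = - 41 \cdot 11 \cdot 5 \cdot 3 = - 41 \cdot 11 \cdot 15 = \left(-41\right) 165 = -6765$)
$\left(24306 + 47412\right) \left(k + h\right) = \left(24306 + 47412\right) \left(-6765 + 31616\right) = 71718 \cdot 24851 = 1782264018$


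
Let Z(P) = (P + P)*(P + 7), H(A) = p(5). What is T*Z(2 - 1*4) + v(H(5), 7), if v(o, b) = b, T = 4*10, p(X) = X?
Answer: -793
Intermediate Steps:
H(A) = 5
T = 40
Z(P) = 2*P*(7 + P) (Z(P) = (2*P)*(7 + P) = 2*P*(7 + P))
T*Z(2 - 1*4) + v(H(5), 7) = 40*(2*(2 - 1*4)*(7 + (2 - 1*4))) + 7 = 40*(2*(2 - 4)*(7 + (2 - 4))) + 7 = 40*(2*(-2)*(7 - 2)) + 7 = 40*(2*(-2)*5) + 7 = 40*(-20) + 7 = -800 + 7 = -793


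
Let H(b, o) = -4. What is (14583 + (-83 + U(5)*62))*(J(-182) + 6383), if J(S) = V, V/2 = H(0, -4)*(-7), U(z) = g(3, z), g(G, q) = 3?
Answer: 94563154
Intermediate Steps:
U(z) = 3
V = 56 (V = 2*(-4*(-7)) = 2*28 = 56)
J(S) = 56
(14583 + (-83 + U(5)*62))*(J(-182) + 6383) = (14583 + (-83 + 3*62))*(56 + 6383) = (14583 + (-83 + 186))*6439 = (14583 + 103)*6439 = 14686*6439 = 94563154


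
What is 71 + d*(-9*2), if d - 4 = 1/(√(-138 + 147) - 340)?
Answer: -319/337 ≈ -0.94659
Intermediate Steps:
d = 1347/337 (d = 4 + 1/(√(-138 + 147) - 340) = 4 + 1/(√9 - 340) = 4 + 1/(3 - 340) = 4 + 1/(-337) = 4 - 1/337 = 1347/337 ≈ 3.9970)
71 + d*(-9*2) = 71 + 1347*(-9*2)/337 = 71 + (1347/337)*(-18) = 71 - 24246/337 = -319/337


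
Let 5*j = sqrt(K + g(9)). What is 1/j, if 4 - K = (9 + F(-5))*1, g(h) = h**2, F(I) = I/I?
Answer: sqrt(3)/3 ≈ 0.57735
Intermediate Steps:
F(I) = 1
K = -6 (K = 4 - (9 + 1) = 4 - 10 = -6)
j = sqrt(3) (j = sqrt(-6 + 9**2)/5 = sqrt(-6 + 81)/5 = sqrt(75)/5 = (5*sqrt(3))/5 = sqrt(3) ≈ 1.7320)
1/j = 1/(sqrt(3)) = sqrt(3)/3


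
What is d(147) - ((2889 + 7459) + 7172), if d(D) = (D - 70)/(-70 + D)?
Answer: -17519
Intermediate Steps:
d(D) = 1 (d(D) = (-70 + D)/(-70 + D) = 1)
d(147) - ((2889 + 7459) + 7172) = 1 - ((2889 + 7459) + 7172) = 1 - (10348 + 7172) = 1 - 1*17520 = 1 - 17520 = -17519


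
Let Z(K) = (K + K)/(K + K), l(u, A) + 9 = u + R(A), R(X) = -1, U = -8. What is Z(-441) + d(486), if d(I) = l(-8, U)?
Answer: -17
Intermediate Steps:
l(u, A) = -10 + u (l(u, A) = -9 + (u - 1) = -9 + (-1 + u) = -10 + u)
d(I) = -18 (d(I) = -10 - 8 = -18)
Z(K) = 1 (Z(K) = (2*K)/((2*K)) = (2*K)*(1/(2*K)) = 1)
Z(-441) + d(486) = 1 - 18 = -17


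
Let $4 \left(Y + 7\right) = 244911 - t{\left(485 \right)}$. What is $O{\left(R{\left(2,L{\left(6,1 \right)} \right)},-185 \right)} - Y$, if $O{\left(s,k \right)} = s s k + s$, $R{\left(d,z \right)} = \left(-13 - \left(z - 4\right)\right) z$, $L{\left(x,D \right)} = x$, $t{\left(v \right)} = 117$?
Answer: $- \frac{3119563}{2} \approx -1.5598 \cdot 10^{6}$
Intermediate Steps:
$R{\left(d,z \right)} = z \left(-9 - z\right)$ ($R{\left(d,z \right)} = \left(-13 - \left(z - 4\right)\right) z = \left(-13 - \left(-4 + z\right)\right) z = \left(-9 - z\right) z = z \left(-9 - z\right)$)
$Y = \frac{122383}{2}$ ($Y = -7 + \frac{244911 - 117}{4} = -7 + \frac{1}{4} \cdot 244794 = -7 + \frac{122397}{2} = \frac{122383}{2} \approx 61192.0$)
$O{\left(s,k \right)} = s + k s^{2}$ ($O{\left(s,k \right)} = s^{2} k + s = k s^{2} + s = s + k s^{2}$)
$O{\left(R{\left(2,L{\left(6,1 \right)} \right)},-185 \right)} - Y = \left(-1\right) 6 \left(9 + 6\right) \left(1 - 185 \left(\left(-1\right) 6 \left(9 + 6\right)\right)\right) - \frac{122383}{2} = \left(-1\right) 6 \cdot 15 \left(1 - 185 \left(\left(-1\right) 6 \cdot 15\right)\right) - \frac{122383}{2} = - 90 \left(1 - -16650\right) - \frac{122383}{2} = - 90 \left(1 + 16650\right) - \frac{122383}{2} = \left(-90\right) 16651 - \frac{122383}{2} = -1498590 - \frac{122383}{2} = - \frac{3119563}{2}$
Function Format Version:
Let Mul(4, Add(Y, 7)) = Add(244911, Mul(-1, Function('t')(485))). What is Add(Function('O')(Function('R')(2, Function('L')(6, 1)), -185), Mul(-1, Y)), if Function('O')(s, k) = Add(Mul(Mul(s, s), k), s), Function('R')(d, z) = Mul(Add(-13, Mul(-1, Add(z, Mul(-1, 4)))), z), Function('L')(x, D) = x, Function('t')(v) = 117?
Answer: Rational(-3119563, 2) ≈ -1.5598e+6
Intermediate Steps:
Function('R')(d, z) = Mul(z, Add(-9, Mul(-1, z))) (Function('R')(d, z) = Mul(Add(-13, Mul(-1, Add(z, -4))), z) = Mul(Add(-13, Mul(-1, Add(-4, z))), z) = Mul(Add(-13, Add(4, Mul(-1, z))), z) = Mul(Add(-9, Mul(-1, z)), z) = Mul(z, Add(-9, Mul(-1, z))))
Y = Rational(122383, 2) (Y = Add(-7, Mul(Rational(1, 4), Add(244911, Mul(-1, 117)))) = Add(-7, Mul(Rational(1, 4), Add(244911, -117))) = Add(-7, Mul(Rational(1, 4), 244794)) = Add(-7, Rational(122397, 2)) = Rational(122383, 2) ≈ 61192.)
Function('O')(s, k) = Add(s, Mul(k, Pow(s, 2))) (Function('O')(s, k) = Add(Mul(Pow(s, 2), k), s) = Add(Mul(k, Pow(s, 2)), s) = Add(s, Mul(k, Pow(s, 2))))
Add(Function('O')(Function('R')(2, Function('L')(6, 1)), -185), Mul(-1, Y)) = Add(Mul(Mul(-1, 6, Add(9, 6)), Add(1, Mul(-185, Mul(-1, 6, Add(9, 6))))), Mul(-1, Rational(122383, 2))) = Add(Mul(Mul(-1, 6, 15), Add(1, Mul(-185, Mul(-1, 6, 15)))), Rational(-122383, 2)) = Add(Mul(-90, Add(1, Mul(-185, -90))), Rational(-122383, 2)) = Add(Mul(-90, Add(1, 16650)), Rational(-122383, 2)) = Add(Mul(-90, 16651), Rational(-122383, 2)) = Add(-1498590, Rational(-122383, 2)) = Rational(-3119563, 2)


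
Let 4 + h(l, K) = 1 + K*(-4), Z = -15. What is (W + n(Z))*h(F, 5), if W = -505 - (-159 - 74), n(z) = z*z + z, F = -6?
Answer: 1426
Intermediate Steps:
n(z) = z + z² (n(z) = z² + z = z + z²)
h(l, K) = -3 - 4*K (h(l, K) = -4 + (1 + K*(-4)) = -4 + (1 - 4*K) = -3 - 4*K)
W = -272 (W = -505 - 1*(-233) = -505 + 233 = -272)
(W + n(Z))*h(F, 5) = (-272 - 15*(1 - 15))*(-3 - 4*5) = (-272 - 15*(-14))*(-3 - 20) = (-272 + 210)*(-23) = -62*(-23) = 1426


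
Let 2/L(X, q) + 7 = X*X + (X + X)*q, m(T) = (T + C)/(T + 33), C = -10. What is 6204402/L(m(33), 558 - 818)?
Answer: -282411625547/484 ≈ -5.8349e+8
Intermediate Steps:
m(T) = (-10 + T)/(33 + T) (m(T) = (T - 10)/(T + 33) = (-10 + T)/(33 + T))
L(X, q) = 2/(-7 + X² + 2*X*q) (L(X, q) = 2/(-7 + (X*X + (X + X)*q)) = 2/(-7 + (X² + (2*X)*q)) = 2/(-7 + (X² + 2*X*q)) = 2/(-7 + X² + 2*X*q))
6204402/L(m(33), 558 - 818) = 6204402/((2/(-7 + ((-10 + 33)/(33 + 33))² + 2*((-10 + 33)/(33 + 33))*(558 - 818)))) = 6204402/((2/(-7 + (23/66)² + 2*(23/66)*(-260)))) = 6204402/((2/(-7 + 529/4356 - 5980/33))) = 6204402/((2/(-819323/4356))) = 6204402/((2*(-4356/819323))) = 6204402/(-8712/819323) = 6204402*(-819323/8712) = -282411625547/484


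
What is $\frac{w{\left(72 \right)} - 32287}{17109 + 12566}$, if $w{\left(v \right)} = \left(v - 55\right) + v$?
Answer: $- \frac{32198}{29675} \approx -1.085$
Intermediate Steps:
$w{\left(v \right)} = -55 + 2 v$ ($w{\left(v \right)} = \left(-55 + v\right) + v = -55 + 2 v$)
$\frac{w{\left(72 \right)} - 32287}{17109 + 12566} = \frac{\left(-55 + 2 \cdot 72\right) - 32287}{17109 + 12566} = \frac{\left(-55 + 144\right) - 32287}{29675} = \left(89 - 32287\right) \frac{1}{29675} = \left(-32198\right) \frac{1}{29675} = - \frac{32198}{29675}$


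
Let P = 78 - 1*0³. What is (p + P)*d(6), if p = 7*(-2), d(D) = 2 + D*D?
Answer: 2432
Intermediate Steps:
d(D) = 2 + D²
P = 78 (P = 78 - 1*0 = 78 + 0 = 78)
p = -14
(p + P)*d(6) = (-14 + 78)*(2 + 6²) = 64*(2 + 36) = 64*38 = 2432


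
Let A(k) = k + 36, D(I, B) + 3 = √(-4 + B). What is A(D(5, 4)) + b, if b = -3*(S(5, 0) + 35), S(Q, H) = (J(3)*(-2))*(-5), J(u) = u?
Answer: -162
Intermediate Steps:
D(I, B) = -3 + √(-4 + B)
S(Q, H) = 30 (S(Q, H) = (3*(-2))*(-5) = -6*(-5) = 30)
b = -195 (b = -3*(30 + 35) = -3*65 = -195)
A(k) = 36 + k
A(D(5, 4)) + b = (36 + (-3 + √(-4 + 4))) - 195 = (36 + (-3 + √0)) - 195 = (36 + (-3 + 0)) - 195 = (36 - 3) - 195 = 33 - 195 = -162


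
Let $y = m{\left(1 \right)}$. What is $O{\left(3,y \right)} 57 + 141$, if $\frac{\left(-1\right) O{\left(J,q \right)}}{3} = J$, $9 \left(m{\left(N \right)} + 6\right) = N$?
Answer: $-372$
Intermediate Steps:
$m{\left(N \right)} = -6 + \frac{N}{9}$
$y = - \frac{53}{9}$ ($y = -6 + \frac{1}{9} \cdot 1 = -6 + \frac{1}{9} = - \frac{53}{9} \approx -5.8889$)
$O{\left(J,q \right)} = - 3 J$
$O{\left(3,y \right)} 57 + 141 = \left(-3\right) 3 \cdot 57 + 141 = \left(-9\right) 57 + 141 = -513 + 141 = -372$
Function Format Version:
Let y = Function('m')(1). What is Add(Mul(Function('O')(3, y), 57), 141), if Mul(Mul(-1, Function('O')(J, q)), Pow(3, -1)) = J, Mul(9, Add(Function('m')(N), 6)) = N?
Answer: -372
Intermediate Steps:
Function('m')(N) = Add(-6, Mul(Rational(1, 9), N))
y = Rational(-53, 9) (y = Add(-6, Mul(Rational(1, 9), 1)) = Add(-6, Rational(1, 9)) = Rational(-53, 9) ≈ -5.8889)
Function('O')(J, q) = Mul(-3, J)
Add(Mul(Function('O')(3, y), 57), 141) = Add(Mul(Mul(-3, 3), 57), 141) = Add(Mul(-9, 57), 141) = Add(-513, 141) = -372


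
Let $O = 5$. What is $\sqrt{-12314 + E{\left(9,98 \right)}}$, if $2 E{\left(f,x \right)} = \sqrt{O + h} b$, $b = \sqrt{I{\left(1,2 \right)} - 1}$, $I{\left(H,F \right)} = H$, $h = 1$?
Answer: $i \sqrt{12314} \approx 110.97 i$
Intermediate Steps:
$b = 0$ ($b = \sqrt{1 - 1} = \sqrt{0} = 0$)
$E{\left(f,x \right)} = 0$ ($E{\left(f,x \right)} = \frac{\sqrt{5 + 1} \cdot 0}{2} = \frac{\sqrt{6} \cdot 0}{2} = \frac{1}{2} \cdot 0 = 0$)
$\sqrt{-12314 + E{\left(9,98 \right)}} = \sqrt{-12314 + 0} = \sqrt{-12314} = i \sqrt{12314}$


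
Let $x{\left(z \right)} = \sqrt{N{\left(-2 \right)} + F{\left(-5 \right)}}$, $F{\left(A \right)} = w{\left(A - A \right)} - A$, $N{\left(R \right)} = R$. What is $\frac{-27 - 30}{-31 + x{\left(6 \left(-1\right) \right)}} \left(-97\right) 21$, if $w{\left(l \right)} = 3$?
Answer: $- \frac{3599379}{955} - \frac{116109 \sqrt{6}}{955} \approx -4066.8$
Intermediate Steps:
$F{\left(A \right)} = 3 - A$
$x{\left(z \right)} = \sqrt{6}$ ($x{\left(z \right)} = \sqrt{-2 + \left(3 - -5\right)} = \sqrt{-2 + \left(3 + 5\right)} = \sqrt{-2 + 8} = \sqrt{6}$)
$\frac{-27 - 30}{-31 + x{\left(6 \left(-1\right) \right)}} \left(-97\right) 21 = \frac{-27 - 30}{-31 + \sqrt{6}} \left(-97\right) 21 = - \frac{57}{-31 + \sqrt{6}} \left(-97\right) 21 = \frac{5529}{-31 + \sqrt{6}} \cdot 21 = \frac{116109}{-31 + \sqrt{6}}$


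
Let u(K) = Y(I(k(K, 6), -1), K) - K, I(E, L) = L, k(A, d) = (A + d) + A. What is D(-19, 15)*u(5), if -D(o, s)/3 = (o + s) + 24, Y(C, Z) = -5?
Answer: 600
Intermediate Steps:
k(A, d) = d + 2*A
u(K) = -5 - K
D(o, s) = -72 - 3*o - 3*s (D(o, s) = -3*((o + s) + 24) = -3*(24 + o + s) = -72 - 3*o - 3*s)
D(-19, 15)*u(5) = (-72 - 3*(-19) - 3*15)*(-5 - 1*5) = (-72 + 57 - 45)*(-5 - 5) = -60*(-10) = 600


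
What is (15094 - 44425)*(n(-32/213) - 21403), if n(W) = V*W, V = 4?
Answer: 44573020359/71 ≈ 6.2779e+8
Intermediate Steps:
n(W) = 4*W
(15094 - 44425)*(n(-32/213) - 21403) = (15094 - 44425)*(4*(-32/213) - 21403) = -29331*(4*(-32*1/213) - 21403) = -29331*(4*(-32/213) - 21403) = -29331*(-128/213 - 21403) = -29331*(-4558967/213) = 44573020359/71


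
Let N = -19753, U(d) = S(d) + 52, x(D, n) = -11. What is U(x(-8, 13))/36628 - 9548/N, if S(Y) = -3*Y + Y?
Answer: 175592933/361756442 ≈ 0.48539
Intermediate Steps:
S(Y) = -2*Y
U(d) = 52 - 2*d (U(d) = -2*d + 52 = 52 - 2*d)
U(x(-8, 13))/36628 - 9548/N = (52 - 2*(-11))/36628 - 9548/(-19753) = (52 + 22)*(1/36628) - 9548*(-1/19753) = 74*(1/36628) + 9548/19753 = 37/18314 + 9548/19753 = 175592933/361756442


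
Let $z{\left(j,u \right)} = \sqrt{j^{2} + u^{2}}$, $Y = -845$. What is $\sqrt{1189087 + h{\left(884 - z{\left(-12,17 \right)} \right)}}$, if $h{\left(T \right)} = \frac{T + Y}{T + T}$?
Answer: $\frac{\sqrt{4204611710 - 4756350 \sqrt{433}}}{2 \sqrt{884 - \sqrt{433}}} \approx 1090.5$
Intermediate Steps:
$h{\left(T \right)} = \frac{-845 + T}{2 T}$ ($h{\left(T \right)} = \frac{T - 845}{T + T} = \frac{-845 + T}{2 T}$)
$\sqrt{1189087 + h{\left(884 - z{\left(-12,17 \right)} \right)}} = \sqrt{1189087 + \frac{-845 + \left(884 - \sqrt{\left(-12\right)^{2} + 17^{2}}\right)}{2 \left(884 - \sqrt{\left(-12\right)^{2} + 17^{2}}\right)}} = \sqrt{1189087 + \frac{-845 + \left(884 - \sqrt{144 + 289}\right)}{2 \left(884 - \sqrt{144 + 289}\right)}} = \sqrt{1189087 + \frac{-845 + \left(884 - \sqrt{433}\right)}{2 \left(884 - \sqrt{433}\right)}} = \sqrt{1189087 + \frac{39 - \sqrt{433}}{2 \left(884 - \sqrt{433}\right)}}$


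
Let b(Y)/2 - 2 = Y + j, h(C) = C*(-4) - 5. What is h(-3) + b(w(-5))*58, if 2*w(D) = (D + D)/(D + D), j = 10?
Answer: 1457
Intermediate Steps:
w(D) = ½ (w(D) = ((D + D)/(D + D))/2 = ((2*D)/((2*D)))/2 = ((2*D)*(1/(2*D)))/2 = (½)*1 = ½)
h(C) = -5 - 4*C (h(C) = -4*C - 5 = -5 - 4*C)
b(Y) = 24 + 2*Y (b(Y) = 4 + 2*(Y + 10) = 4 + 2*(10 + Y) = 4 + (20 + 2*Y) = 24 + 2*Y)
h(-3) + b(w(-5))*58 = (-5 - 4*(-3)) + (24 + 2*(½))*58 = (-5 + 12) + (24 + 1)*58 = 7 + 25*58 = 7 + 1450 = 1457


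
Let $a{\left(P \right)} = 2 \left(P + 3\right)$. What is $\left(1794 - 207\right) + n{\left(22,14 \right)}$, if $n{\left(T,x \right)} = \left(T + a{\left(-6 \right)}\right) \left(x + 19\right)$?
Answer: $2115$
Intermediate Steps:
$a{\left(P \right)} = 6 + 2 P$ ($a{\left(P \right)} = 2 \left(3 + P\right) = 6 + 2 P$)
$n{\left(T,x \right)} = \left(-6 + T\right) \left(19 + x\right)$ ($n{\left(T,x \right)} = \left(T + \left(6 + 2 \left(-6\right)\right)\right) \left(x + 19\right) = \left(T + \left(6 - 12\right)\right) \left(19 + x\right) = \left(T - 6\right) \left(19 + x\right) = \left(-6 + T\right) \left(19 + x\right)$)
$\left(1794 - 207\right) + n{\left(22,14 \right)} = \left(1794 - 207\right) + \left(-114 - 84 + 19 \cdot 22 + 22 \cdot 14\right) = 1587 + \left(-114 - 84 + 418 + 308\right) = 1587 + 528 = 2115$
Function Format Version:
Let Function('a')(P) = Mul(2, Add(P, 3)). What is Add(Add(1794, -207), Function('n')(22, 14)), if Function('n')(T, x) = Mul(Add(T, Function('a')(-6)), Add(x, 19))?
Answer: 2115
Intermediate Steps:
Function('a')(P) = Add(6, Mul(2, P)) (Function('a')(P) = Mul(2, Add(3, P)) = Add(6, Mul(2, P)))
Function('n')(T, x) = Mul(Add(-6, T), Add(19, x)) (Function('n')(T, x) = Mul(Add(T, Add(6, Mul(2, -6))), Add(x, 19)) = Mul(Add(T, Add(6, -12)), Add(19, x)) = Mul(Add(T, -6), Add(19, x)) = Mul(Add(-6, T), Add(19, x)))
Add(Add(1794, -207), Function('n')(22, 14)) = Add(Add(1794, -207), Add(-114, Mul(-6, 14), Mul(19, 22), Mul(22, 14))) = Add(1587, Add(-114, -84, 418, 308)) = Add(1587, 528) = 2115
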